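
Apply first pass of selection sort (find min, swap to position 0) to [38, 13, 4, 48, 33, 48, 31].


After one pass: [4, 13, 38, 48, 33, 48, 31]


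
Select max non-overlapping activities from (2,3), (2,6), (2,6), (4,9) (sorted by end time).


Greedy: pick earliest-ending, then skip overlaps.
Selected (2 activities): [(2, 3), (4, 9)]


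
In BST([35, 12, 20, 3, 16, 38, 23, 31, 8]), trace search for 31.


BST root = 35
Search for 31: compare at each node
Path: [35, 12, 20, 23, 31]


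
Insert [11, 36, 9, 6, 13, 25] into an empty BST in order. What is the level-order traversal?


Root = 11; build tree by BST insertion.
Level-Order traversal: [11, 9, 36, 6, 13, 25]


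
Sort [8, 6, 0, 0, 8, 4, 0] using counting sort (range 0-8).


Count array: [3, 0, 0, 0, 1, 0, 1, 0, 2]
Reconstruct: [0, 0, 0, 4, 6, 8, 8]


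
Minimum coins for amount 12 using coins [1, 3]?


dp[0]=0; dp[i]=1+min(dp[i-c] for c in coins)
...dp[7]=3, dp[8]=4, dp[9]=3, dp[10]=4, dp[11]=5, dp[12]=4
Minimum coins for 12 = 4


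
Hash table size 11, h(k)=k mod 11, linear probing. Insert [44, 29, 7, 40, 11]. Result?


Insertions: 44->slot 0; 29->slot 7; 7->slot 8; 40->slot 9; 11->slot 1
Table: [44, 11, None, None, None, None, None, 29, 7, 40, None]


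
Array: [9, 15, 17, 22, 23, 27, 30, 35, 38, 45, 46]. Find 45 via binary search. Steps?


Search for 45:
[0,10] mid=5 arr[5]=27
[6,10] mid=8 arr[8]=38
[9,10] mid=9 arr[9]=45
Total: 3 comparisons


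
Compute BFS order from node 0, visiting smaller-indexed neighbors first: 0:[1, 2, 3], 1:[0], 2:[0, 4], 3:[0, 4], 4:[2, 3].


BFS queue: start with [0]
Visit order: [0, 1, 2, 3, 4]


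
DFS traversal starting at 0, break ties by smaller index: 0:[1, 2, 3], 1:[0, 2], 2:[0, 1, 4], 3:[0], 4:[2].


DFS stack-based: start with [0]
Visit order: [0, 1, 2, 4, 3]


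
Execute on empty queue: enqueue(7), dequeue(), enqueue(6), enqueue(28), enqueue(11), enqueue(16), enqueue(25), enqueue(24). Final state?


enqueue(7) -> [7]
dequeue() returns 7 -> []
enqueue(6) -> [6]
enqueue(28) -> [6, 28]
enqueue(11) -> [6, 28, 11]
enqueue(16) -> [6, 28, 11, 16]
enqueue(25) -> [6, 28, 11, 16, 25]
enqueue(24) -> [6, 28, 11, 16, 25, 24]
Final queue (front to back): [6, 28, 11, 16, 25, 24]


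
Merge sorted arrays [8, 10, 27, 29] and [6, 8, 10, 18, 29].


Compare heads, take smaller each step.
Merged: [6, 8, 8, 10, 10, 18, 27, 29, 29]


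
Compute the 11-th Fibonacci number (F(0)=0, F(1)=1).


F(n)=F(n-1)+F(n-2)
...F(9)=34, F(10)=55, F(11)=89


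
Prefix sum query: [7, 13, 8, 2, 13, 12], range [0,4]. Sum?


Prefix sums: [0, 7, 20, 28, 30, 43, 55]
Sum[0..4] = prefix[5] - prefix[0] = 43 - 0 = 43


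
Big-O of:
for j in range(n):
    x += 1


Per nesting level: O(n) = O(n)
Complexity: O(n)


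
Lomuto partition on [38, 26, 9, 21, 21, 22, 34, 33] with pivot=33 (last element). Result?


Elements <= 33 go left of pivot.
Result: [26, 9, 21, 21, 22, 33, 34, 38], pivot at index 5


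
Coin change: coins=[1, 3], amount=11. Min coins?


dp[0]=0; dp[i]=1+min(dp[i-c] for c in coins)
...dp[6]=2, dp[7]=3, dp[8]=4, dp[9]=3, dp[10]=4, dp[11]=5
Minimum coins for 11 = 5


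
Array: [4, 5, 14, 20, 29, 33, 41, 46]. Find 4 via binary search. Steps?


Search for 4:
[0,7] mid=3 arr[3]=20
[0,2] mid=1 arr[1]=5
[0,0] mid=0 arr[0]=4
Total: 3 comparisons


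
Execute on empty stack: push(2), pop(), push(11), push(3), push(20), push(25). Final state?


push(2) -> [2]
pop() returns 2 -> []
push(11) -> [11]
push(3) -> [11, 3]
push(20) -> [11, 3, 20]
push(25) -> [11, 3, 20, 25]
Final stack (bottom to top): [11, 3, 20, 25]


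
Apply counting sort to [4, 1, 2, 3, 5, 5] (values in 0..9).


Count array: [0, 1, 1, 1, 1, 2, 0, 0, 0, 0]
Reconstruct: [1, 2, 3, 4, 5, 5]


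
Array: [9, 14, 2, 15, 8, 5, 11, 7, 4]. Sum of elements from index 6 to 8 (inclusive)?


Prefix sums: [0, 9, 23, 25, 40, 48, 53, 64, 71, 75]
Sum[6..8] = prefix[9] - prefix[6] = 75 - 53 = 22


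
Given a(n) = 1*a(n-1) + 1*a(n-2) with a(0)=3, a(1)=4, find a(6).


Build bottom-up:
...a(4)=18, a(5)=29, a(6)=1*29+1*18=47


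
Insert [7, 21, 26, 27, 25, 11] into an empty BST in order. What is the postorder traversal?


Root = 7; build tree by BST insertion.
Postorder traversal: [11, 25, 27, 26, 21, 7]


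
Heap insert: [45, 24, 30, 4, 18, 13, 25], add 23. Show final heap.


Append 23: [45, 24, 30, 4, 18, 13, 25, 23]
Bubble up: swap idx 7(23) with idx 3(4)
Result: [45, 24, 30, 23, 18, 13, 25, 4]


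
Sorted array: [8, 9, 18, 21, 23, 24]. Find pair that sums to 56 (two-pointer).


Two pointers: lo=0, hi=5
No pair sums to 56


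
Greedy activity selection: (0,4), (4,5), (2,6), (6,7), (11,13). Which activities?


Greedy: pick earliest-ending, then skip overlaps.
Selected (4 activities): [(0, 4), (4, 5), (6, 7), (11, 13)]


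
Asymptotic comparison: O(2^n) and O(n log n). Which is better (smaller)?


linearithmic grows slower than exponential
O(n log n) is asymptotically smaller; O(2^n) grows faster


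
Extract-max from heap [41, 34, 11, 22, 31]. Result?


Max = 41
Replace root with last, heapify down
Resulting heap: [34, 31, 11, 22]


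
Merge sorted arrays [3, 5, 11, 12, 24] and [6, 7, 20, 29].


Compare heads, take smaller each step.
Merged: [3, 5, 6, 7, 11, 12, 20, 24, 29]


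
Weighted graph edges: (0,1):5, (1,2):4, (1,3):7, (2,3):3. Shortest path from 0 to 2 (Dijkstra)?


Dijkstra from 0:
Distances: {0: 0, 1: 5, 2: 9, 3: 12}
Shortest distance to 2 = 9, path = [0, 1, 2]


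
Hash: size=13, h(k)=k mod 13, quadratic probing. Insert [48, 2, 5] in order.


Insertions: 48->slot 9; 2->slot 2; 5->slot 5
Table: [None, None, 2, None, None, 5, None, None, None, 48, None, None, None]


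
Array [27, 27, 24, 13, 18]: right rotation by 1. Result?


Right rotate by 1: [18, 27, 27, 24, 13]


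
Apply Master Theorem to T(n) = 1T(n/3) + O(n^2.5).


a=1, b=3, c=2.5. log_3(1)=0 < c=2.5. Case 3: O(n^c) = O(n^2.500)
Complexity: O(n^2.500)


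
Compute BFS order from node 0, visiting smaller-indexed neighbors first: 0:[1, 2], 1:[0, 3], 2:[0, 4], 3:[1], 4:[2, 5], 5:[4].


BFS queue: start with [0]
Visit order: [0, 1, 2, 3, 4, 5]


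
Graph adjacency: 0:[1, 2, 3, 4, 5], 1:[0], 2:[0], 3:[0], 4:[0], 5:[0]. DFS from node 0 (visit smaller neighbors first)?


DFS stack-based: start with [0]
Visit order: [0, 1, 2, 3, 4, 5]


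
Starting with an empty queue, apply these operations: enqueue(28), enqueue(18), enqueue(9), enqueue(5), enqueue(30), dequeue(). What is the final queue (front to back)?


enqueue(28) -> [28]
enqueue(18) -> [28, 18]
enqueue(9) -> [28, 18, 9]
enqueue(5) -> [28, 18, 9, 5]
enqueue(30) -> [28, 18, 9, 5, 30]
dequeue() returns 28 -> [18, 9, 5, 30]
Final queue (front to back): [18, 9, 5, 30]


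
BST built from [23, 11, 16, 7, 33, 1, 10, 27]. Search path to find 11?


BST root = 23
Search for 11: compare at each node
Path: [23, 11]


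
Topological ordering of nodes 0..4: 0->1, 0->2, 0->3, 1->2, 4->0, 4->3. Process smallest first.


Kahn's algorithm, process smallest node first
Order: [4, 0, 1, 2, 3]


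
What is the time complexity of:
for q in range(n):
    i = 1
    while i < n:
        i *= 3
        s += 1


Per nesting level: O(n) * O(log n) = O(n log n)
Complexity: O(n log n)


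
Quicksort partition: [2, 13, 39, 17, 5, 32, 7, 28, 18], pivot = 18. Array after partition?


Elements <= 18 go left of pivot.
Result: [2, 13, 17, 5, 7, 18, 39, 28, 32], pivot at index 5


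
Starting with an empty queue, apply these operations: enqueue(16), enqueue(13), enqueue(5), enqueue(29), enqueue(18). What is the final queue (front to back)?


enqueue(16) -> [16]
enqueue(13) -> [16, 13]
enqueue(5) -> [16, 13, 5]
enqueue(29) -> [16, 13, 5, 29]
enqueue(18) -> [16, 13, 5, 29, 18]
Final queue (front to back): [16, 13, 5, 29, 18]


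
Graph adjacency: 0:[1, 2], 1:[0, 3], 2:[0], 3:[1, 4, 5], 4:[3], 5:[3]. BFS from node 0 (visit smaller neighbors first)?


BFS queue: start with [0]
Visit order: [0, 1, 2, 3, 4, 5]


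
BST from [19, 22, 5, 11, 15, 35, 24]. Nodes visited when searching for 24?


BST root = 19
Search for 24: compare at each node
Path: [19, 22, 35, 24]


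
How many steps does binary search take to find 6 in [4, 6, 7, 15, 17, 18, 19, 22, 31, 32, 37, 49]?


Search for 6:
[0,11] mid=5 arr[5]=18
[0,4] mid=2 arr[2]=7
[0,1] mid=0 arr[0]=4
[1,1] mid=1 arr[1]=6
Total: 4 comparisons


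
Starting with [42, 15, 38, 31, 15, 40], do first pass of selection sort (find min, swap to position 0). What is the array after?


After one pass: [15, 42, 38, 31, 15, 40]


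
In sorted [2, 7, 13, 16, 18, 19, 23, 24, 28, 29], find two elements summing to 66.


Two pointers: lo=0, hi=9
No pair sums to 66


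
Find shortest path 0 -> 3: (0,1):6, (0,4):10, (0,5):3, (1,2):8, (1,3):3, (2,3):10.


Dijkstra from 0:
Distances: {0: 0, 1: 6, 2: 14, 3: 9, 4: 10, 5: 3}
Shortest distance to 3 = 9, path = [0, 1, 3]


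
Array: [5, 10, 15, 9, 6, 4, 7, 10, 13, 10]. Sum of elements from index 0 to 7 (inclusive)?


Prefix sums: [0, 5, 15, 30, 39, 45, 49, 56, 66, 79, 89]
Sum[0..7] = prefix[8] - prefix[0] = 66 - 0 = 66


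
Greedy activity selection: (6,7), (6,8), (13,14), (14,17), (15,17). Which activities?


Greedy: pick earliest-ending, then skip overlaps.
Selected (3 activities): [(6, 7), (13, 14), (14, 17)]


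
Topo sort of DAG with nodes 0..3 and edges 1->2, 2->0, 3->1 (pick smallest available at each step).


Kahn's algorithm, process smallest node first
Order: [3, 1, 2, 0]


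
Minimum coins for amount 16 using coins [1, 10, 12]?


dp[0]=0; dp[i]=1+min(dp[i-c] for c in coins)
...dp[11]=2, dp[12]=1, dp[13]=2, dp[14]=3, dp[15]=4, dp[16]=5
Minimum coins for 16 = 5


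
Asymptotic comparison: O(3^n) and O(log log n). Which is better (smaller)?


double-logarithmic grows slower than exponential (base 3)
O(log log n) is asymptotically smaller; O(3^n) grows faster


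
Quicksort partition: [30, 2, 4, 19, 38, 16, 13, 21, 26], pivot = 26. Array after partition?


Elements <= 26 go left of pivot.
Result: [2, 4, 19, 16, 13, 21, 26, 30, 38], pivot at index 6


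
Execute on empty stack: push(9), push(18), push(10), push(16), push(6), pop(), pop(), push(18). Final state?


push(9) -> [9]
push(18) -> [9, 18]
push(10) -> [9, 18, 10]
push(16) -> [9, 18, 10, 16]
push(6) -> [9, 18, 10, 16, 6]
pop() returns 6 -> [9, 18, 10, 16]
pop() returns 16 -> [9, 18, 10]
push(18) -> [9, 18, 10, 18]
Final stack (bottom to top): [9, 18, 10, 18]


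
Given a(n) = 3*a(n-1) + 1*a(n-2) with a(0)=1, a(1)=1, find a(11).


Build bottom-up:
...a(9)=16897, a(10)=55807, a(11)=3*55807+1*16897=184318


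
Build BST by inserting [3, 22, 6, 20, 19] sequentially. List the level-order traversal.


Root = 3; build tree by BST insertion.
Level-Order traversal: [3, 22, 6, 20, 19]


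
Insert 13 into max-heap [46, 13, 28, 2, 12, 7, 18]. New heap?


Append 13: [46, 13, 28, 2, 12, 7, 18, 13]
Bubble up: swap idx 7(13) with idx 3(2)
Result: [46, 13, 28, 13, 12, 7, 18, 2]


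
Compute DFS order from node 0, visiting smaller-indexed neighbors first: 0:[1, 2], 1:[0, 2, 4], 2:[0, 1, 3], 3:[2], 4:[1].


DFS stack-based: start with [0]
Visit order: [0, 1, 2, 3, 4]


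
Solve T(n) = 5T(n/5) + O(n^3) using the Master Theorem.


a=5, b=5, c=3. log_5(5)=1 < c=3. Case 3: O(n^c) = O(n^3)
Complexity: O(n^3)


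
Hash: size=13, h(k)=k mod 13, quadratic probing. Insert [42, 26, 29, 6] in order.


Insertions: 42->slot 3; 26->slot 0; 29->slot 4; 6->slot 6
Table: [26, None, None, 42, 29, None, 6, None, None, None, None, None, None]


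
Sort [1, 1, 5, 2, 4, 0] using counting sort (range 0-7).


Count array: [1, 2, 1, 0, 1, 1, 0, 0]
Reconstruct: [0, 1, 1, 2, 4, 5]


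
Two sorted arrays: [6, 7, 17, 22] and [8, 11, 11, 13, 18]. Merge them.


Compare heads, take smaller each step.
Merged: [6, 7, 8, 11, 11, 13, 17, 18, 22]


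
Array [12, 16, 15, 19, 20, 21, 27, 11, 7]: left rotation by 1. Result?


Left rotate by 1: [16, 15, 19, 20, 21, 27, 11, 7, 12]


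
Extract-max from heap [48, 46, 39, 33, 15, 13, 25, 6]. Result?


Max = 48
Replace root with last, heapify down
Resulting heap: [46, 33, 39, 6, 15, 13, 25]


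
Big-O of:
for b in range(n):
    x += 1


Per nesting level: O(n) = O(n)
Complexity: O(n)


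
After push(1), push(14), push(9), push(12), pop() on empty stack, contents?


push(1) -> [1]
push(14) -> [1, 14]
push(9) -> [1, 14, 9]
push(12) -> [1, 14, 9, 12]
pop() returns 12 -> [1, 14, 9]
Final stack (bottom to top): [1, 14, 9]


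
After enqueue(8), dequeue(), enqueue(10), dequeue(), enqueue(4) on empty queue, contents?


enqueue(8) -> [8]
dequeue() returns 8 -> []
enqueue(10) -> [10]
dequeue() returns 10 -> []
enqueue(4) -> [4]
Final queue (front to back): [4]


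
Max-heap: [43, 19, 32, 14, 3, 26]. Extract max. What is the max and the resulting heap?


Max = 43
Replace root with last, heapify down
Resulting heap: [32, 19, 26, 14, 3]


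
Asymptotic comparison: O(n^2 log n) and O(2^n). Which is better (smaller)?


n^2 log n grows slower than exponential
O(n^2 log n) is asymptotically smaller; O(2^n) grows faster


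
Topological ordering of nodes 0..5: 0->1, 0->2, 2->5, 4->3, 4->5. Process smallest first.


Kahn's algorithm, process smallest node first
Order: [0, 1, 2, 4, 3, 5]


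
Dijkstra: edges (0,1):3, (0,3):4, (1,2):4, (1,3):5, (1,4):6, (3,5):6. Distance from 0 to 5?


Dijkstra from 0:
Distances: {0: 0, 1: 3, 2: 7, 3: 4, 4: 9, 5: 10}
Shortest distance to 5 = 10, path = [0, 3, 5]


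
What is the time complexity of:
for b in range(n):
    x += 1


Per nesting level: O(n) = O(n)
Complexity: O(n)


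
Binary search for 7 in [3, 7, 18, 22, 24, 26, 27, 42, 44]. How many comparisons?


Search for 7:
[0,8] mid=4 arr[4]=24
[0,3] mid=1 arr[1]=7
Total: 2 comparisons


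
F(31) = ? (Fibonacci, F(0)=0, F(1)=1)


F(n)=F(n-1)+F(n-2)
...F(29)=514229, F(30)=832040, F(31)=1346269


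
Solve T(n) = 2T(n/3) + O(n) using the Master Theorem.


a=2, b=3, c=1. log_3(2)=0.631 < c=1. Case 3: O(n^c) = O(n)
Complexity: O(n)


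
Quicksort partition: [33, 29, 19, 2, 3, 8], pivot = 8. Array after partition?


Elements <= 8 go left of pivot.
Result: [2, 3, 8, 33, 29, 19], pivot at index 2


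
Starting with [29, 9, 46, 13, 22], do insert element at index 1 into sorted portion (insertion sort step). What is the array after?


After one pass: [9, 29, 46, 13, 22]


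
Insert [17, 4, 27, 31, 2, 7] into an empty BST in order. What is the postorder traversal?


Root = 17; build tree by BST insertion.
Postorder traversal: [2, 7, 4, 31, 27, 17]


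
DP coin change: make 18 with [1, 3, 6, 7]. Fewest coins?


dp[0]=0; dp[i]=1+min(dp[i-c] for c in coins)
...dp[13]=2, dp[14]=2, dp[15]=3, dp[16]=3, dp[17]=3, dp[18]=3
Minimum coins for 18 = 3


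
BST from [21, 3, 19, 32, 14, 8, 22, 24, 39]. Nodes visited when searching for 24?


BST root = 21
Search for 24: compare at each node
Path: [21, 32, 22, 24]


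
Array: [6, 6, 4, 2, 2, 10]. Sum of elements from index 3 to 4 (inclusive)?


Prefix sums: [0, 6, 12, 16, 18, 20, 30]
Sum[3..4] = prefix[5] - prefix[3] = 20 - 16 = 4


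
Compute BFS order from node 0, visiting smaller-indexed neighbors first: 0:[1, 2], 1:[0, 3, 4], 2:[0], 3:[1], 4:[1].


BFS queue: start with [0]
Visit order: [0, 1, 2, 3, 4]


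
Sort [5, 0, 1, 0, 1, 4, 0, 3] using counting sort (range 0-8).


Count array: [3, 2, 0, 1, 1, 1, 0, 0, 0]
Reconstruct: [0, 0, 0, 1, 1, 3, 4, 5]


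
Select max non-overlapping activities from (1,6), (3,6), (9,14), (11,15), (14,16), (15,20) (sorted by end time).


Greedy: pick earliest-ending, then skip overlaps.
Selected (3 activities): [(1, 6), (9, 14), (14, 16)]


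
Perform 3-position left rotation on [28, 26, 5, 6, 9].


Left rotate by 3: [6, 9, 28, 26, 5]


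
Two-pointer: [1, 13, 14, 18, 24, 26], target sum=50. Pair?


Two pointers: lo=0, hi=5
Found pair: (24, 26) summing to 50


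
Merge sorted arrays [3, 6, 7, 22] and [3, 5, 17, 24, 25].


Compare heads, take smaller each step.
Merged: [3, 3, 5, 6, 7, 17, 22, 24, 25]


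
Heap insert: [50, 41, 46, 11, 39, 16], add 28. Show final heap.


Append 28: [50, 41, 46, 11, 39, 16, 28]
Bubble up: no swaps needed
Result: [50, 41, 46, 11, 39, 16, 28]


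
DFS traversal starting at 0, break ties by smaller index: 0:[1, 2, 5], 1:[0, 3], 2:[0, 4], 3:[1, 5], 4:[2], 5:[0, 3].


DFS stack-based: start with [0]
Visit order: [0, 1, 3, 5, 2, 4]


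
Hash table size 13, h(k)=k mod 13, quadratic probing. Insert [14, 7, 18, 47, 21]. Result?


Insertions: 14->slot 1; 7->slot 7; 18->slot 5; 47->slot 8; 21->slot 9
Table: [None, 14, None, None, None, 18, None, 7, 47, 21, None, None, None]


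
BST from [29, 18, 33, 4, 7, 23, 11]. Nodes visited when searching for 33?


BST root = 29
Search for 33: compare at each node
Path: [29, 33]


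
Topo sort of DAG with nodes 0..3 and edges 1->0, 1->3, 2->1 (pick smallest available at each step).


Kahn's algorithm, process smallest node first
Order: [2, 1, 0, 3]


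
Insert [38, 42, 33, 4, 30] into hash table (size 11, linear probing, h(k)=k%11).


Insertions: 38->slot 5; 42->slot 9; 33->slot 0; 4->slot 4; 30->slot 8
Table: [33, None, None, None, 4, 38, None, None, 30, 42, None]


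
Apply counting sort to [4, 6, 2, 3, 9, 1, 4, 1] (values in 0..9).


Count array: [0, 2, 1, 1, 2, 0, 1, 0, 0, 1]
Reconstruct: [1, 1, 2, 3, 4, 4, 6, 9]


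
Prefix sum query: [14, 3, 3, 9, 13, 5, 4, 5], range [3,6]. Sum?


Prefix sums: [0, 14, 17, 20, 29, 42, 47, 51, 56]
Sum[3..6] = prefix[7] - prefix[3] = 51 - 20 = 31


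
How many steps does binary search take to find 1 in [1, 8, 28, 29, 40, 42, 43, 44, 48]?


Search for 1:
[0,8] mid=4 arr[4]=40
[0,3] mid=1 arr[1]=8
[0,0] mid=0 arr[0]=1
Total: 3 comparisons


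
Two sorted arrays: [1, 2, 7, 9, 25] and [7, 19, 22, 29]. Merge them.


Compare heads, take smaller each step.
Merged: [1, 2, 7, 7, 9, 19, 22, 25, 29]


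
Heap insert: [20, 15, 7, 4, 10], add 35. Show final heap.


Append 35: [20, 15, 7, 4, 10, 35]
Bubble up: swap idx 5(35) with idx 2(7); swap idx 2(35) with idx 0(20)
Result: [35, 15, 20, 4, 10, 7]


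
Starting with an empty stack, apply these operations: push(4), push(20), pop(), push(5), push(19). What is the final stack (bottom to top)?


push(4) -> [4]
push(20) -> [4, 20]
pop() returns 20 -> [4]
push(5) -> [4, 5]
push(19) -> [4, 5, 19]
Final stack (bottom to top): [4, 5, 19]


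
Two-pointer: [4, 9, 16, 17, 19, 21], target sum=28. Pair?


Two pointers: lo=0, hi=5
Found pair: (9, 19) summing to 28


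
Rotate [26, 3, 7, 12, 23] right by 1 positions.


Right rotate by 1: [23, 26, 3, 7, 12]


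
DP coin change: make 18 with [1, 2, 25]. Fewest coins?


dp[0]=0; dp[i]=1+min(dp[i-c] for c in coins)
...dp[13]=7, dp[14]=7, dp[15]=8, dp[16]=8, dp[17]=9, dp[18]=9
Minimum coins for 18 = 9


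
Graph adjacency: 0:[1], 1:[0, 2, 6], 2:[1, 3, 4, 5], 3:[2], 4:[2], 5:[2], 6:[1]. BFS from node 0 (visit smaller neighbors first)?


BFS queue: start with [0]
Visit order: [0, 1, 2, 6, 3, 4, 5]


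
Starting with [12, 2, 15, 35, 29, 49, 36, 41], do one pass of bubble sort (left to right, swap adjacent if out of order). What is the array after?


After one pass: [2, 12, 15, 29, 35, 36, 41, 49]


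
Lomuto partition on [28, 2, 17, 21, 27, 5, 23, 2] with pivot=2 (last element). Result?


Elements <= 2 go left of pivot.
Result: [2, 2, 17, 21, 27, 5, 23, 28], pivot at index 1


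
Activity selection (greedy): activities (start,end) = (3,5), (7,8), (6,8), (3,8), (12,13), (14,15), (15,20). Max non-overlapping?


Greedy: pick earliest-ending, then skip overlaps.
Selected (5 activities): [(3, 5), (7, 8), (12, 13), (14, 15), (15, 20)]


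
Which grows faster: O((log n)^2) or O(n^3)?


polylogarithmic grows slower than cubic
O((log n)^2) is asymptotically smaller; O(n^3) grows faster


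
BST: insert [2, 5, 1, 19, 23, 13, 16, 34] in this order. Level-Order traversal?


Root = 2; build tree by BST insertion.
Level-Order traversal: [2, 1, 5, 19, 13, 23, 16, 34]


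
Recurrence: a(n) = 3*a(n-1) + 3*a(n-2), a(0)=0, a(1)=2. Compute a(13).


Build bottom-up:
...a(11)=1015254, a(12)=3849120, a(13)=3*3849120+3*1015254=14593122


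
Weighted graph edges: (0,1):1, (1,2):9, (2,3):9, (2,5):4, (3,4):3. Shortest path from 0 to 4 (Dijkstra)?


Dijkstra from 0:
Distances: {0: 0, 1: 1, 2: 10, 3: 19, 4: 22, 5: 14}
Shortest distance to 4 = 22, path = [0, 1, 2, 3, 4]


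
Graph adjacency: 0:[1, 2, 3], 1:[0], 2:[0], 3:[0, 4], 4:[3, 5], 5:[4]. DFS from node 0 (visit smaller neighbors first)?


DFS stack-based: start with [0]
Visit order: [0, 1, 2, 3, 4, 5]


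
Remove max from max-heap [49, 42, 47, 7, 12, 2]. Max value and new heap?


Max = 49
Replace root with last, heapify down
Resulting heap: [47, 42, 2, 7, 12]


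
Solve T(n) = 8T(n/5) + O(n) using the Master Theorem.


a=8, b=5, c=1. log_5(8)=1.292 > c=1. Case 1: O(n^log_b(a)) = O(n^1.292)
Complexity: O(n^1.292)


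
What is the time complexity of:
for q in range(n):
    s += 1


Per nesting level: O(n) = O(n)
Complexity: O(n)


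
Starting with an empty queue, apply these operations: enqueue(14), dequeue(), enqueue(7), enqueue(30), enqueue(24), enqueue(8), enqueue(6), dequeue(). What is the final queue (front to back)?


enqueue(14) -> [14]
dequeue() returns 14 -> []
enqueue(7) -> [7]
enqueue(30) -> [7, 30]
enqueue(24) -> [7, 30, 24]
enqueue(8) -> [7, 30, 24, 8]
enqueue(6) -> [7, 30, 24, 8, 6]
dequeue() returns 7 -> [30, 24, 8, 6]
Final queue (front to back): [30, 24, 8, 6]


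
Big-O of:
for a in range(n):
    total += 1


Per nesting level: O(n) = O(n)
Complexity: O(n)


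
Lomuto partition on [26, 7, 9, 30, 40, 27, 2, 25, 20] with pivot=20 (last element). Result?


Elements <= 20 go left of pivot.
Result: [7, 9, 2, 20, 40, 27, 26, 25, 30], pivot at index 3


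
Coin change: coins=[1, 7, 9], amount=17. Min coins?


dp[0]=0; dp[i]=1+min(dp[i-c] for c in coins)
...dp[12]=4, dp[13]=5, dp[14]=2, dp[15]=3, dp[16]=2, dp[17]=3
Minimum coins for 17 = 3


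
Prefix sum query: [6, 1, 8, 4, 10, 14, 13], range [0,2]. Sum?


Prefix sums: [0, 6, 7, 15, 19, 29, 43, 56]
Sum[0..2] = prefix[3] - prefix[0] = 15 - 0 = 15


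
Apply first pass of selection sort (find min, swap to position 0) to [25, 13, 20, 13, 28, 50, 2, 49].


After one pass: [2, 13, 20, 13, 28, 50, 25, 49]


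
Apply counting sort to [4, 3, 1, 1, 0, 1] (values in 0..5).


Count array: [1, 3, 0, 1, 1, 0]
Reconstruct: [0, 1, 1, 1, 3, 4]


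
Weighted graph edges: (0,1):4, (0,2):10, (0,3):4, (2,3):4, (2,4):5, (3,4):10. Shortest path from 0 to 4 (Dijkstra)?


Dijkstra from 0:
Distances: {0: 0, 1: 4, 2: 8, 3: 4, 4: 13}
Shortest distance to 4 = 13, path = [0, 3, 2, 4]


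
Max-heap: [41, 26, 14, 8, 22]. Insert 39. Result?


Append 39: [41, 26, 14, 8, 22, 39]
Bubble up: swap idx 5(39) with idx 2(14)
Result: [41, 26, 39, 8, 22, 14]


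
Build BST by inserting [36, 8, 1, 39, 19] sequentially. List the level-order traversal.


Root = 36; build tree by BST insertion.
Level-Order traversal: [36, 8, 39, 1, 19]


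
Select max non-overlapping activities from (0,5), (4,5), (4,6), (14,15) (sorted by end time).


Greedy: pick earliest-ending, then skip overlaps.
Selected (2 activities): [(0, 5), (14, 15)]


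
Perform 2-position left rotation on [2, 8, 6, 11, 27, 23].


Left rotate by 2: [6, 11, 27, 23, 2, 8]


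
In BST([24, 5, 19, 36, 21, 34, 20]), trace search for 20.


BST root = 24
Search for 20: compare at each node
Path: [24, 5, 19, 21, 20]


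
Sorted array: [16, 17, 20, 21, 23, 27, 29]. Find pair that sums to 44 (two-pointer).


Two pointers: lo=0, hi=6
Found pair: (17, 27) summing to 44


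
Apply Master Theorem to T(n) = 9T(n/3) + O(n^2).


a=9, b=3, c=2. log_3(9)=2 = c=2. Case 2: O(n^c log n) = O(n^2 log n)
Complexity: O(n^2 log n)


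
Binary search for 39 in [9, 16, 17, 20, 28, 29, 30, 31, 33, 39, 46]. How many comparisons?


Search for 39:
[0,10] mid=5 arr[5]=29
[6,10] mid=8 arr[8]=33
[9,10] mid=9 arr[9]=39
Total: 3 comparisons


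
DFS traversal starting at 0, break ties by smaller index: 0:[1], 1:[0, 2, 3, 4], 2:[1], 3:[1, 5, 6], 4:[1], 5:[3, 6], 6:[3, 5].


DFS stack-based: start with [0]
Visit order: [0, 1, 2, 3, 5, 6, 4]


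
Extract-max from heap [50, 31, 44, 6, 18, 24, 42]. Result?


Max = 50
Replace root with last, heapify down
Resulting heap: [44, 31, 42, 6, 18, 24]


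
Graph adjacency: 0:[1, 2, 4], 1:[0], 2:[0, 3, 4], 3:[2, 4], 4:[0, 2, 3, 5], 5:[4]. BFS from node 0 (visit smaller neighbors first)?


BFS queue: start with [0]
Visit order: [0, 1, 2, 4, 3, 5]


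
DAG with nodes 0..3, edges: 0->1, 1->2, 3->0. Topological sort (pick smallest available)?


Kahn's algorithm, process smallest node first
Order: [3, 0, 1, 2]


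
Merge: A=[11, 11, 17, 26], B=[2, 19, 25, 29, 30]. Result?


Compare heads, take smaller each step.
Merged: [2, 11, 11, 17, 19, 25, 26, 29, 30]


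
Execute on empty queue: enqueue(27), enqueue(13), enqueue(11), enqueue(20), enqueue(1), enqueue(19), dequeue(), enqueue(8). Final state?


enqueue(27) -> [27]
enqueue(13) -> [27, 13]
enqueue(11) -> [27, 13, 11]
enqueue(20) -> [27, 13, 11, 20]
enqueue(1) -> [27, 13, 11, 20, 1]
enqueue(19) -> [27, 13, 11, 20, 1, 19]
dequeue() returns 27 -> [13, 11, 20, 1, 19]
enqueue(8) -> [13, 11, 20, 1, 19, 8]
Final queue (front to back): [13, 11, 20, 1, 19, 8]


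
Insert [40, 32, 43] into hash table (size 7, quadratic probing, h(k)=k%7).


Insertions: 40->slot 5; 32->slot 4; 43->slot 1
Table: [None, 43, None, None, 32, 40, None]


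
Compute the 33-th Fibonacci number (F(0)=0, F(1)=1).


F(n)=F(n-1)+F(n-2)
...F(31)=1346269, F(32)=2178309, F(33)=3524578


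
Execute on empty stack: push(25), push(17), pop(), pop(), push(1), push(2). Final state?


push(25) -> [25]
push(17) -> [25, 17]
pop() returns 17 -> [25]
pop() returns 25 -> []
push(1) -> [1]
push(2) -> [1, 2]
Final stack (bottom to top): [1, 2]


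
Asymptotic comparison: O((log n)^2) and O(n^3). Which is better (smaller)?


polylogarithmic grows slower than cubic
O((log n)^2) is asymptotically smaller; O(n^3) grows faster


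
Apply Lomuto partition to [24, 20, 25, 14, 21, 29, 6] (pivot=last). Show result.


Elements <= 6 go left of pivot.
Result: [6, 20, 25, 14, 21, 29, 24], pivot at index 0


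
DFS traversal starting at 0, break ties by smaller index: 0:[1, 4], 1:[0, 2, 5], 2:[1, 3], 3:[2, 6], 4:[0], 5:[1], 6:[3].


DFS stack-based: start with [0]
Visit order: [0, 1, 2, 3, 6, 5, 4]


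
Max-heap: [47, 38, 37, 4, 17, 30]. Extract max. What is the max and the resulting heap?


Max = 47
Replace root with last, heapify down
Resulting heap: [38, 30, 37, 4, 17]


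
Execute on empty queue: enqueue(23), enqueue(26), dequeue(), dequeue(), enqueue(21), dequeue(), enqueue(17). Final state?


enqueue(23) -> [23]
enqueue(26) -> [23, 26]
dequeue() returns 23 -> [26]
dequeue() returns 26 -> []
enqueue(21) -> [21]
dequeue() returns 21 -> []
enqueue(17) -> [17]
Final queue (front to back): [17]


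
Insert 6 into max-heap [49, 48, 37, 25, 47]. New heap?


Append 6: [49, 48, 37, 25, 47, 6]
Bubble up: no swaps needed
Result: [49, 48, 37, 25, 47, 6]


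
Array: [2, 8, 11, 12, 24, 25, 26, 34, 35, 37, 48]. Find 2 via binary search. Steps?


Search for 2:
[0,10] mid=5 arr[5]=25
[0,4] mid=2 arr[2]=11
[0,1] mid=0 arr[0]=2
Total: 3 comparisons


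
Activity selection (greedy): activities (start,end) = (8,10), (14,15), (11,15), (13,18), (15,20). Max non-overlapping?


Greedy: pick earliest-ending, then skip overlaps.
Selected (3 activities): [(8, 10), (14, 15), (15, 20)]


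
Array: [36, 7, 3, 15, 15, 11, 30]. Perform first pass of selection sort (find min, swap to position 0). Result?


After one pass: [3, 7, 36, 15, 15, 11, 30]


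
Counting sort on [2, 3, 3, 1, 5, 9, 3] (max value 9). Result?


Count array: [0, 1, 1, 3, 0, 1, 0, 0, 0, 1]
Reconstruct: [1, 2, 3, 3, 3, 5, 9]


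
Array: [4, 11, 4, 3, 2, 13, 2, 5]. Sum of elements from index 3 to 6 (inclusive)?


Prefix sums: [0, 4, 15, 19, 22, 24, 37, 39, 44]
Sum[3..6] = prefix[7] - prefix[3] = 39 - 19 = 20


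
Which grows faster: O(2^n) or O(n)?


linear grows slower than exponential
O(n) is asymptotically smaller; O(2^n) grows faster


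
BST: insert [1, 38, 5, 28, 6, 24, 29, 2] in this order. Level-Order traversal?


Root = 1; build tree by BST insertion.
Level-Order traversal: [1, 38, 5, 2, 28, 6, 29, 24]


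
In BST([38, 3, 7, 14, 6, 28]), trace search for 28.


BST root = 38
Search for 28: compare at each node
Path: [38, 3, 7, 14, 28]


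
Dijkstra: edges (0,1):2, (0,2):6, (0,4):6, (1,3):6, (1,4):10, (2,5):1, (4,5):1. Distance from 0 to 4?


Dijkstra from 0:
Distances: {0: 0, 1: 2, 2: 6, 3: 8, 4: 6, 5: 7}
Shortest distance to 4 = 6, path = [0, 4]


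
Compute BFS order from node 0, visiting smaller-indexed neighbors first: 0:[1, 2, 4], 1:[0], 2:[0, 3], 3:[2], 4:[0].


BFS queue: start with [0]
Visit order: [0, 1, 2, 4, 3]


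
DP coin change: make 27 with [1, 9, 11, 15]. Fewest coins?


dp[0]=0; dp[i]=1+min(dp[i-c] for c in coins)
...dp[22]=2, dp[23]=3, dp[24]=2, dp[25]=3, dp[26]=2, dp[27]=3
Minimum coins for 27 = 3


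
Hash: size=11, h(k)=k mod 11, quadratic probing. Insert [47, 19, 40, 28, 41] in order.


Insertions: 47->slot 3; 19->slot 8; 40->slot 7; 28->slot 6; 41->slot 9
Table: [None, None, None, 47, None, None, 28, 40, 19, 41, None]


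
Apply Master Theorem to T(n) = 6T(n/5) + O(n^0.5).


a=6, b=5, c=0.5. log_5(6)=1.113 > c=0.5. Case 1: O(n^log_b(a)) = O(n^1.113)
Complexity: O(n^1.113)


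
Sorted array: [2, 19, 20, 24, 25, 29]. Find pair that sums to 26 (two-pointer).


Two pointers: lo=0, hi=5
Found pair: (2, 24) summing to 26


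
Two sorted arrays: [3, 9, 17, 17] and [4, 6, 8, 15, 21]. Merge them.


Compare heads, take smaller each step.
Merged: [3, 4, 6, 8, 9, 15, 17, 17, 21]


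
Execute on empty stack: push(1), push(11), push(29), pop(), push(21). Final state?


push(1) -> [1]
push(11) -> [1, 11]
push(29) -> [1, 11, 29]
pop() returns 29 -> [1, 11]
push(21) -> [1, 11, 21]
Final stack (bottom to top): [1, 11, 21]


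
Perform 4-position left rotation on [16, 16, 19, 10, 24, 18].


Left rotate by 4: [24, 18, 16, 16, 19, 10]


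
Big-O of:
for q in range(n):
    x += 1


Per nesting level: O(n) = O(n)
Complexity: O(n)


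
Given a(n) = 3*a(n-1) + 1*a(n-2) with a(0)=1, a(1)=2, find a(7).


Build bottom-up:
...a(5)=251, a(6)=829, a(7)=3*829+1*251=2738


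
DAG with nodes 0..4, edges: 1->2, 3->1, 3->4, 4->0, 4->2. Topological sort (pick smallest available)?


Kahn's algorithm, process smallest node first
Order: [3, 1, 4, 0, 2]


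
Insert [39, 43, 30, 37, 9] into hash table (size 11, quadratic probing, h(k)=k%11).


Insertions: 39->slot 6; 43->slot 10; 30->slot 8; 37->slot 4; 9->slot 9
Table: [None, None, None, None, 37, None, 39, None, 30, 9, 43]


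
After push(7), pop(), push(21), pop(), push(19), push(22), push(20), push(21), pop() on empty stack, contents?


push(7) -> [7]
pop() returns 7 -> []
push(21) -> [21]
pop() returns 21 -> []
push(19) -> [19]
push(22) -> [19, 22]
push(20) -> [19, 22, 20]
push(21) -> [19, 22, 20, 21]
pop() returns 21 -> [19, 22, 20]
Final stack (bottom to top): [19, 22, 20]


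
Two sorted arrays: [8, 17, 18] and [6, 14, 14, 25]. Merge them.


Compare heads, take smaller each step.
Merged: [6, 8, 14, 14, 17, 18, 25]


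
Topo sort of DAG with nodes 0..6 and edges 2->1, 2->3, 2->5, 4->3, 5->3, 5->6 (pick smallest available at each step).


Kahn's algorithm, process smallest node first
Order: [0, 2, 1, 4, 5, 3, 6]


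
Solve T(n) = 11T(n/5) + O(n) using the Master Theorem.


a=11, b=5, c=1. log_5(11)=1.490 > c=1. Case 1: O(n^log_b(a)) = O(n^1.490)
Complexity: O(n^1.490)


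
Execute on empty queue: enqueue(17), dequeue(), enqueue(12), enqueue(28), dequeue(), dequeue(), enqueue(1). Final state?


enqueue(17) -> [17]
dequeue() returns 17 -> []
enqueue(12) -> [12]
enqueue(28) -> [12, 28]
dequeue() returns 12 -> [28]
dequeue() returns 28 -> []
enqueue(1) -> [1]
Final queue (front to back): [1]


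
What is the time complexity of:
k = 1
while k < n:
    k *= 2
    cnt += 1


Per nesting level: O(log n) = O(log n)
Complexity: O(log n)


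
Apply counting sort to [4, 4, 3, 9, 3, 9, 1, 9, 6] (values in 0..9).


Count array: [0, 1, 0, 2, 2, 0, 1, 0, 0, 3]
Reconstruct: [1, 3, 3, 4, 4, 6, 9, 9, 9]


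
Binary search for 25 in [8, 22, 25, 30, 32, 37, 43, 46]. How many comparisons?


Search for 25:
[0,7] mid=3 arr[3]=30
[0,2] mid=1 arr[1]=22
[2,2] mid=2 arr[2]=25
Total: 3 comparisons


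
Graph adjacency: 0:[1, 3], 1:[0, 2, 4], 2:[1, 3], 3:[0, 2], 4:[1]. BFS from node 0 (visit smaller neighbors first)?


BFS queue: start with [0]
Visit order: [0, 1, 3, 2, 4]


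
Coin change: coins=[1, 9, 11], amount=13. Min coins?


dp[0]=0; dp[i]=1+min(dp[i-c] for c in coins)
...dp[8]=8, dp[9]=1, dp[10]=2, dp[11]=1, dp[12]=2, dp[13]=3
Minimum coins for 13 = 3


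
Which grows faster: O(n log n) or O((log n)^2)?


polylogarithmic grows slower than linearithmic
O((log n)^2) is asymptotically smaller; O(n log n) grows faster


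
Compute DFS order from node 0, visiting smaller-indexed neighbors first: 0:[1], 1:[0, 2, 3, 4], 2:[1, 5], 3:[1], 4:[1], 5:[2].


DFS stack-based: start with [0]
Visit order: [0, 1, 2, 5, 3, 4]


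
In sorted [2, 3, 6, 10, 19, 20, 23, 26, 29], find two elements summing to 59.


Two pointers: lo=0, hi=8
No pair sums to 59


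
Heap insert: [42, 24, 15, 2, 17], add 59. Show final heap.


Append 59: [42, 24, 15, 2, 17, 59]
Bubble up: swap idx 5(59) with idx 2(15); swap idx 2(59) with idx 0(42)
Result: [59, 24, 42, 2, 17, 15]


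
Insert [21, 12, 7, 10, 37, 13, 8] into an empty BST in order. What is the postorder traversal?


Root = 21; build tree by BST insertion.
Postorder traversal: [8, 10, 7, 13, 12, 37, 21]


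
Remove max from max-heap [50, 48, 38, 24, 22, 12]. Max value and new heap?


Max = 50
Replace root with last, heapify down
Resulting heap: [48, 24, 38, 12, 22]


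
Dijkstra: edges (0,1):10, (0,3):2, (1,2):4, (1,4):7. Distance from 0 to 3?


Dijkstra from 0:
Distances: {0: 0, 1: 10, 2: 14, 3: 2, 4: 17}
Shortest distance to 3 = 2, path = [0, 3]


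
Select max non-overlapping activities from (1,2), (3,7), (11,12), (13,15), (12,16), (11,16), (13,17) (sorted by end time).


Greedy: pick earliest-ending, then skip overlaps.
Selected (4 activities): [(1, 2), (3, 7), (11, 12), (13, 15)]


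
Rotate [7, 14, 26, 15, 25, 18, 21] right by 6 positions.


Right rotate by 6: [14, 26, 15, 25, 18, 21, 7]


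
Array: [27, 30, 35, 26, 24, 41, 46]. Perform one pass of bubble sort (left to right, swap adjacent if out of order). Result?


After one pass: [27, 30, 26, 24, 35, 41, 46]


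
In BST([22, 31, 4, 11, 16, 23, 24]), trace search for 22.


BST root = 22
Search for 22: compare at each node
Path: [22]


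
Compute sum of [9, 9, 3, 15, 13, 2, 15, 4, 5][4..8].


Prefix sums: [0, 9, 18, 21, 36, 49, 51, 66, 70, 75]
Sum[4..8] = prefix[9] - prefix[4] = 75 - 36 = 39


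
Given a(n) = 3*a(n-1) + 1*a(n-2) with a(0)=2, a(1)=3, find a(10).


Build bottom-up:
...a(8)=14159, a(9)=46764, a(10)=3*46764+1*14159=154451


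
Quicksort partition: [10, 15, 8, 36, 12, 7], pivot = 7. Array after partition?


Elements <= 7 go left of pivot.
Result: [7, 15, 8, 36, 12, 10], pivot at index 0


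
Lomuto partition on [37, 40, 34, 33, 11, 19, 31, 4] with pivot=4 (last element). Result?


Elements <= 4 go left of pivot.
Result: [4, 40, 34, 33, 11, 19, 31, 37], pivot at index 0


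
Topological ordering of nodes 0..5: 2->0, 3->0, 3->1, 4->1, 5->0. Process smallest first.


Kahn's algorithm, process smallest node first
Order: [2, 3, 4, 1, 5, 0]


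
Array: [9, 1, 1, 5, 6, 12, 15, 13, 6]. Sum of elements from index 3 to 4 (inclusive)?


Prefix sums: [0, 9, 10, 11, 16, 22, 34, 49, 62, 68]
Sum[3..4] = prefix[5] - prefix[3] = 22 - 11 = 11


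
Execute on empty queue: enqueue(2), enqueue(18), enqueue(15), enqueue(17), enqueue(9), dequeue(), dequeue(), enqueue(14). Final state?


enqueue(2) -> [2]
enqueue(18) -> [2, 18]
enqueue(15) -> [2, 18, 15]
enqueue(17) -> [2, 18, 15, 17]
enqueue(9) -> [2, 18, 15, 17, 9]
dequeue() returns 2 -> [18, 15, 17, 9]
dequeue() returns 18 -> [15, 17, 9]
enqueue(14) -> [15, 17, 9, 14]
Final queue (front to back): [15, 17, 9, 14]


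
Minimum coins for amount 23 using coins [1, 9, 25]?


dp[0]=0; dp[i]=1+min(dp[i-c] for c in coins)
...dp[18]=2, dp[19]=3, dp[20]=4, dp[21]=5, dp[22]=6, dp[23]=7
Minimum coins for 23 = 7


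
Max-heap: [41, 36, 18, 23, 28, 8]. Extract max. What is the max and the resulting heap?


Max = 41
Replace root with last, heapify down
Resulting heap: [36, 28, 18, 23, 8]


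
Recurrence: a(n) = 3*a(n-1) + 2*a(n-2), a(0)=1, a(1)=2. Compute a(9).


Build bottom-up:
...a(7)=4516, a(8)=16084, a(9)=3*16084+2*4516=57284


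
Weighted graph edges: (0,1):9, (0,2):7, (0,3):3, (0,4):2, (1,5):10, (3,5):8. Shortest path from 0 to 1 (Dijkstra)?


Dijkstra from 0:
Distances: {0: 0, 1: 9, 2: 7, 3: 3, 4: 2, 5: 11}
Shortest distance to 1 = 9, path = [0, 1]


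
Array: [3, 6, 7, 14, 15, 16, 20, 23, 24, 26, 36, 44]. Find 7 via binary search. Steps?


Search for 7:
[0,11] mid=5 arr[5]=16
[0,4] mid=2 arr[2]=7
Total: 2 comparisons


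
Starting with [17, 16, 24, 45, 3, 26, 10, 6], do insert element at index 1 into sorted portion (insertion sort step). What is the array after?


After one pass: [16, 17, 24, 45, 3, 26, 10, 6]


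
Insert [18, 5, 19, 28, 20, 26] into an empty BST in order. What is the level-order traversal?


Root = 18; build tree by BST insertion.
Level-Order traversal: [18, 5, 19, 28, 20, 26]


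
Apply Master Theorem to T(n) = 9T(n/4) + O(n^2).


a=9, b=4, c=2. log_4(9)=1.585 < c=2. Case 3: O(n^c) = O(n^2)
Complexity: O(n^2)


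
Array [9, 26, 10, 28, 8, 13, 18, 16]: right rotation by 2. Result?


Right rotate by 2: [18, 16, 9, 26, 10, 28, 8, 13]


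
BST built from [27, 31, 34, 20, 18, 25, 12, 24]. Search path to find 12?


BST root = 27
Search for 12: compare at each node
Path: [27, 20, 18, 12]


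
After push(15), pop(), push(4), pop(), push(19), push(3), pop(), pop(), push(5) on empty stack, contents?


push(15) -> [15]
pop() returns 15 -> []
push(4) -> [4]
pop() returns 4 -> []
push(19) -> [19]
push(3) -> [19, 3]
pop() returns 3 -> [19]
pop() returns 19 -> []
push(5) -> [5]
Final stack (bottom to top): [5]


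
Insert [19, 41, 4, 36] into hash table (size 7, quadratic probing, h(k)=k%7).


Insertions: 19->slot 5; 41->slot 6; 4->slot 4; 36->slot 1
Table: [None, 36, None, None, 4, 19, 41]


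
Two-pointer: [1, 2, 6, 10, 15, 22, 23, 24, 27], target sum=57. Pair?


Two pointers: lo=0, hi=8
No pair sums to 57


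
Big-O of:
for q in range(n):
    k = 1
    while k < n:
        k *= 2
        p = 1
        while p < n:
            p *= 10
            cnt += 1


Per nesting level: O(n) * O(log n) * O(log n) = O(n (log n)^2)
Complexity: O(n (log n)^2)


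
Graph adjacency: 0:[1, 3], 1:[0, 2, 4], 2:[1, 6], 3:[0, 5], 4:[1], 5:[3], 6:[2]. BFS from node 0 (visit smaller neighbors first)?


BFS queue: start with [0]
Visit order: [0, 1, 3, 2, 4, 5, 6]
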